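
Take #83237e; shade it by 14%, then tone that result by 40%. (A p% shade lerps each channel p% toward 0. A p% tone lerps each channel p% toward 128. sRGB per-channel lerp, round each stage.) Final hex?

#83237e is rgb(131, 35, 126).
Lerp each channel 14% toward 0:
  R: 131 + 0.14×(0−131) = 131 − 18.34 = 112.66 → 113
  G: 35 + 0.14×(0−35) = 35 − 4.9 = 30.1 → 30
  B: 126 + 0.14×(0−126) = 126 − 17.64 = 108.36 → 108
After the shade: rgb(113, 30, 108) = #711e6c.
Lerp each channel 40% toward 128:
  R: 113 + 6 = 119 → 119
  G: 30 + 0.4×(128−30) = 30 + 39.2 = 69.2 → 69
  B: 108 + 0.4×(128−108) = 108 + 8 = 116 → 116
rgb(119, 69, 116) = #774574.

#774574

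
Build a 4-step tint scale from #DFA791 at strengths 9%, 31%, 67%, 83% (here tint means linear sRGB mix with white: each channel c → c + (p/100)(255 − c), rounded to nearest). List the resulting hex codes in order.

#DFA791 is rgb(223, 167, 145).
9%: (223 + 2.88 = 225.88→226, 167 + 7.92 = 174.92→175, 145 + 9.9 = 154.9→155) → #E2AF9B
31%: (223 + 9.92 = 232.92→233, 167 + 27.28 = 194.28→194, 145 + 34.1 = 179.1→179) → #E9C2B3
67%: (223 + 21.44 = 244.44→244, 167 + 58.96 = 225.96→226, 145 + 73.7 = 218.7→219) → #F4E2DB
83%: (223 + 26.56 = 249.56→250, 167 + 73.04 = 240.04→240, 145 + 91.3 = 236.3→236) → #FAF0EC

#E2AF9B, #E9C2B3, #F4E2DB, #FAF0EC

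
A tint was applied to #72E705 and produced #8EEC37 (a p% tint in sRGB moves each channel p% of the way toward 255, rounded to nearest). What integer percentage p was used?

20%

#72E705 is rgb(114, 231, 5); #8EEC37 is rgb(142, 236, 55).
On the B channel (widest range): 55 ≈ 5 + (p/100)(255 − 5), so p ≈ 100×(55 − 5)/(255 − 5) = 5000/250 = 20.00.
p = 20 reproduces all three channels after rounding.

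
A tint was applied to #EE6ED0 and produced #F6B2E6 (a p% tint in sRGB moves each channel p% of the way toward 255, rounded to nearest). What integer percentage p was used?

#EE6ED0 is rgb(238, 110, 208); #F6B2E6 is rgb(246, 178, 230).
On the G channel (widest range): 178 ≈ 110 + (p/100)(255 − 110), so p ≈ 100×(178 − 110)/(255 − 110) = 6800/145 = 46.90.
p = 47 reproduces all three channels after rounding.

47%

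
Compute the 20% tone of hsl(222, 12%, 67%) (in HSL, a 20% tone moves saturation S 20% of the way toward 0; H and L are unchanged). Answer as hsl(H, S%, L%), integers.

hsl(222, 10%, 67%)

S moves 20% from 12 toward 0: 12 − 2.4 = 9.6 → 10.
H and L are unchanged.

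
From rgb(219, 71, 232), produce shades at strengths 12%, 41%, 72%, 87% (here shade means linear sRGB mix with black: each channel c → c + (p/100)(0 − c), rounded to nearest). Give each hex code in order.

12%: (219 − 26.28 = 192.72→193, 71 − 8.52 = 62.48→62, 232 − 27.84 = 204.16→204) → #C13ECC
41%: (219 − 89.79 = 129.21→129, 71 − 29.11 = 41.89→42, 232 − 95.12 = 136.88→137) → #812A89
72%: (219 − 157.68 = 61.32→61, 71 − 51.12 = 19.88→20, 232 − 167.04 = 64.96→65) → #3D1441
87%: (219 − 190.53 = 28.47→28, 71 − 61.77 = 9.23→9, 232 − 201.84 = 30.16→30) → #1C091E

#C13ECC, #812A89, #3D1441, #1C091E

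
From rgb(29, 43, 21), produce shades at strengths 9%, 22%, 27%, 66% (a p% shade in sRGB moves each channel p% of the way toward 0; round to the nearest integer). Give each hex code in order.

9%: (29 − 2.61 = 26.39→26, 43 − 3.87 = 39.13→39, 21 − 1.89 = 19.11→19) → #1A2713
22%: (29 − 6.38 = 22.62→23, 43 − 9.46 = 33.54→34, 21 − 4.62 = 16.38→16) → #172210
27%: (29 − 7.83 = 21.17→21, 43 − 11.61 = 31.39→31, 21 − 5.67 = 15.33→15) → #151F0F
66%: (29 − 19.14 = 9.86→10, 43 − 28.38 = 14.62→15, 21 − 13.86 = 7.14→7) → #0A0F07

#1A2713, #172210, #151F0F, #0A0F07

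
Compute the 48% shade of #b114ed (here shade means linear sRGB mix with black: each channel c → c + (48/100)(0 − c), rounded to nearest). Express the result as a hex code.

#5c0a7b

#b114ed is rgb(177, 20, 237).
Per channel, c → c + 0.48(0 − c):
  R: 177 + 0.48×(0−177) = 177 − 84.96 = 92.04 → 92
  G: 20 + 0.48×(0−20) = 20 − 9.6 = 10.4 → 10
  B: 237 + 0.48×(0−237) = 237 − 113.76 = 123.24 → 123
rgb(92, 10, 123) = #5c0a7b.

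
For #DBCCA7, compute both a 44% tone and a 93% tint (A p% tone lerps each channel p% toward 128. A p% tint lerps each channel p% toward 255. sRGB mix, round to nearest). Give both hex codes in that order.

#DBCCA7 is rgb(219, 204, 167).
44% tone:
  R: 219 + 0.44×(128−219) = 219 − 40.04 = 178.96 → 179
  G: 204 + 0.44×(128−204) = 204 − 33.44 = 170.56 → 171
  B: 167 + 0.44×(128−167) = 167 − 17.16 = 149.84 → 150
  → #B3AB96
93% tint:
  R: 219 + 0.93×(255−219) = 219 + 33.48 = 252.48 → 252
  G: 204 + 0.93×(255−204) = 204 + 47.43 = 251.43 → 251
  B: 167 + 0.93×(255−167) = 167 + 81.84 = 248.84 → 249
  → #FCFBF9

#B3AB96, #FCFBF9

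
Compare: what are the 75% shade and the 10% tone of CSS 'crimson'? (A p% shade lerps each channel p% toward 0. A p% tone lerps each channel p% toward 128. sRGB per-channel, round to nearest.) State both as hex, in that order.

CSS crimson is rgb(220, 20, 60).
75% shade:
  R: 220 + 0.75×(0−220) = 220 − 165 = 55 → 55
  G: 20 + 0.75×(0−20) = 20 − 15 = 5 → 5
  B: 60 + 0.75×(0−60) = 60 − 45 = 15 → 15
  → #37050F
10% tone:
  R: 220 + 0.1×(128−220) = 220 − 9.2 = 210.8 → 211
  G: 20 + 10.8 = 30.8 → 31
  B: 60 + 0.1×(128−60) = 60 + 6.8 = 66.8 → 67
  → #D31F43

#37050F, #D31F43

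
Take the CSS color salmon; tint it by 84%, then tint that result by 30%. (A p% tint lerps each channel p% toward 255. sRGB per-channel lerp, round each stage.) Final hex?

#FEF1EF

CSS salmon is rgb(250, 128, 114).
An 84% tint moves each channel 84% toward 255:
  R: 250 + 0.84×(255−250) = 250 + 4.2 = 254.2 → 254
  G: 128 + 106.68 = 234.68 → 235
  B: 114 + 118.44 = 232.44 → 232
After the tint: rgb(254, 235, 232) = #FEEBE8.
A 30% tint moves each channel 30% toward 255:
  R: 254 + 0.3×(255−254) = 254 + 0.3 = 254.3 → 254
  G: 235 + 0.3×(255−235) = 235 + 6 = 241 → 241
  B: 232 + 0.3×(255−232) = 232 + 6.9 = 238.9 → 239
rgb(254, 241, 239) = #FEF1EF.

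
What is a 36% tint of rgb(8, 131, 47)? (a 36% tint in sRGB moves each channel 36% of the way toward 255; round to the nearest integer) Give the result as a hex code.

#61B07A

A 36% tint moves each channel 36% toward 255:
  R: 8 + 88.92 = 96.92 → 97
  G: 131 + 0.36×(255−131) = 131 + 44.64 = 175.64 → 176
  B: 47 + 0.36×(255−47) = 47 + 74.88 = 121.88 → 122
rgb(97, 176, 122) = #61B07A.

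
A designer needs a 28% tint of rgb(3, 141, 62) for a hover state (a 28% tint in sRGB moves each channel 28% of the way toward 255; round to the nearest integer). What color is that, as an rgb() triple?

Per channel, c → c + 0.28(255 − c):
  R: 3 + 70.56 = 73.56 → 74
  G: 141 + 0.28×(255−141) = 141 + 31.92 = 172.92 → 173
  B: 62 + 0.28×(255−62) = 62 + 54.04 = 116.04 → 116

rgb(74, 173, 116)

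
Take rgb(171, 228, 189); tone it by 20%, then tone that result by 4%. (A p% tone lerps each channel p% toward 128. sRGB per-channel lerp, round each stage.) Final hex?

Per channel, c → c + 0.2(128 − c):
  R: 171 + 0.2×(128−171) = 171 − 8.6 = 162.4 → 162
  G: 228 − 20 = 208 → 208
  B: 189 + 0.2×(128−189) = 189 − 12.2 = 176.8 → 177
After the tone: rgb(162, 208, 177) = #A2D0B1.
A 4% tone moves each channel 4% toward 128:
  R: 162 − 1.36 = 160.64 → 161
  G: 208 + 0.04×(128−208) = 208 − 3.2 = 204.8 → 205
  B: 177 + 0.04×(128−177) = 177 − 1.96 = 175.04 → 175
rgb(161, 205, 175) = #A1CDAF.

#A1CDAF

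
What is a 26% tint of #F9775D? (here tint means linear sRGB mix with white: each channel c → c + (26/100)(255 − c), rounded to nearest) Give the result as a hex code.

#FB9A87

#F9775D is rgb(249, 119, 93).
A 26% tint moves each channel 26% toward 255:
  R: 249 + 0.26×(255−249) = 249 + 1.56 = 250.56 → 251
  G: 119 + 35.36 = 154.36 → 154
  B: 93 + 42.12 = 135.12 → 135
rgb(251, 154, 135) = #FB9A87.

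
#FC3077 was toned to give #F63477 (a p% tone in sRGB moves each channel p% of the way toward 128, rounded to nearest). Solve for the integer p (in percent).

5%

#FC3077 is rgb(252, 48, 119); #F63477 is rgb(246, 52, 119).
On the R channel (widest range): 246 ≈ 252 + (p/100)(128 − 252), so p ≈ 100×(246 − 252)/(128 − 252) = -600/-124 = 4.84.
p = 5 reproduces all three channels after rounding.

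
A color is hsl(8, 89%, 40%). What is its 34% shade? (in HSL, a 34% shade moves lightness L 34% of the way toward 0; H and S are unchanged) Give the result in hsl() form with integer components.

hsl(8, 89%, 26%)

L moves 34% from 40 toward 0: 40 − 13.6 = 26.4 → 26.
H and S are unchanged.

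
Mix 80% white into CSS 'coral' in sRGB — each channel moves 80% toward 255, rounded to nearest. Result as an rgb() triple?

rgb(255, 229, 220)

CSS coral is rgb(255, 127, 80).
An 80% tint moves each channel 80% toward 255:
  R: 255 + 0.8×(255−255) = 255 + 0 = 255 → 255
  G: 127 + 102.4 = 229.4 → 229
  B: 80 + 140 = 220 → 220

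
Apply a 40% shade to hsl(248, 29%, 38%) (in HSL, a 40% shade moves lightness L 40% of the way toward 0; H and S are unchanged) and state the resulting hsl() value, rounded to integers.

hsl(248, 29%, 23%)

L moves 40% from 38 toward 0: 38 − 15.2 = 22.8 → 23.
H and S are unchanged.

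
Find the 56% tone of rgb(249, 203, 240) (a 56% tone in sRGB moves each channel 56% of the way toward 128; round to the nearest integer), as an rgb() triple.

A 56% tone moves each channel 56% toward 128:
  R: 249 − 67.76 = 181.24 → 181
  G: 203 − 42 = 161 → 161
  B: 240 + 0.56×(128−240) = 240 − 62.72 = 177.28 → 177

rgb(181, 161, 177)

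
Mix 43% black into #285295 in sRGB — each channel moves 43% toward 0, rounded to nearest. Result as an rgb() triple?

#285295 is rgb(40, 82, 149).
Per channel, c → c + 0.43(0 − c):
  R: 40 + 0.43×(0−40) = 40 − 17.2 = 22.8 → 23
  G: 82 + 0.43×(0−82) = 82 − 35.26 = 46.74 → 47
  B: 149 + 0.43×(0−149) = 149 − 64.07 = 84.93 → 85

rgb(23, 47, 85)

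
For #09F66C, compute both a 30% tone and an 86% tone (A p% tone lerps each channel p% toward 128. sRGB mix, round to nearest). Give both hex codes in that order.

#09F66C is rgb(9, 246, 108).
30% tone:
  R: 9 + 0.3×(128−9) = 9 + 35.7 = 44.7 → 45
  G: 246 + 0.3×(128−246) = 246 − 35.4 = 210.6 → 211
  B: 108 + 0.3×(128−108) = 108 + 6 = 114 → 114
  → #2DD372
86% tone:
  R: 9 + 0.86×(128−9) = 9 + 102.34 = 111.34 → 111
  G: 246 + 0.86×(128−246) = 246 − 101.48 = 144.52 → 145
  B: 108 + 0.86×(128−108) = 108 + 17.2 = 125.2 → 125
  → #6F917D

#2DD372, #6F917D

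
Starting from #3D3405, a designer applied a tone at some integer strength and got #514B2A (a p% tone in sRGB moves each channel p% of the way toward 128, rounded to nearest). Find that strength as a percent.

#3D3405 is rgb(61, 52, 5); #514B2A is rgb(81, 75, 42).
On the B channel (widest range): 42 ≈ 5 + (p/100)(128 − 5), so p ≈ 100×(42 − 5)/(128 − 5) = 3700/123 = 30.08.
p = 30 reproduces all three channels after rounding.

30%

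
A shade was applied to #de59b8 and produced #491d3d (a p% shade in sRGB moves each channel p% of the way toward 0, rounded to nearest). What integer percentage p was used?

#de59b8 is rgb(222, 89, 184); #491d3d is rgb(73, 29, 61).
On the R channel (widest range): 73 ≈ 222 + (p/100)(0 − 222), so p ≈ 100×(73 − 222)/(0 − 222) = -14900/-222 = 67.12.
p = 67 reproduces all three channels after rounding.

67%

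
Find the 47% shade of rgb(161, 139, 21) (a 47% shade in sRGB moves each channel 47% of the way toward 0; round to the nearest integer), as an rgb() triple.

rgb(85, 74, 11)

A 47% shade moves each channel 47% toward 0:
  R: 161 − 75.67 = 85.33 → 85
  G: 139 − 65.33 = 73.67 → 74
  B: 21 + 0.47×(0−21) = 21 − 9.87 = 11.13 → 11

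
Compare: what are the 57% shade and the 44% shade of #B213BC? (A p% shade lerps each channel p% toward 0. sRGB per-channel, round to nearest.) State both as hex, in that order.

#B213BC is rgb(178, 19, 188).
57% shade:
  R: 178 − 101.46 = 76.54 → 77
  G: 19 − 10.83 = 8.17 → 8
  B: 188 + 0.57×(0−188) = 188 − 107.16 = 80.84 → 81
  → #4D0851
44% shade:
  R: 178 − 78.32 = 99.68 → 100
  G: 19 + 0.44×(0−19) = 19 − 8.36 = 10.64 → 11
  B: 188 − 82.72 = 105.28 → 105
  → #640B69

#4D0851, #640B69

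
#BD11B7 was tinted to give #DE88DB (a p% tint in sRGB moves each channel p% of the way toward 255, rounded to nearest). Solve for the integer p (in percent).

#BD11B7 is rgb(189, 17, 183); #DE88DB is rgb(222, 136, 219).
On the G channel (widest range): 136 ≈ 17 + (p/100)(255 − 17), so p ≈ 100×(136 − 17)/(255 − 17) = 11900/238 = 50.00.
p = 50 reproduces all three channels after rounding.

50%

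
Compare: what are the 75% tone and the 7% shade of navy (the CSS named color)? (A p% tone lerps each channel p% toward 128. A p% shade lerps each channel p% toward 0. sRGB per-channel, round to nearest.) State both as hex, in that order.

CSS navy is rgb(0, 0, 128).
75% tone:
  R: 0 + 96 = 96 → 96
  G: 0 + 96 = 96 → 96
  B: 128 + 0.75×(128−128) = 128 + 0 = 128 → 128
  → #606080
7% shade:
  R: 0 + 0 = 0 → 0
  G: 0 + 0.07×(0−0) = 0 + 0 = 0 → 0
  B: 128 + 0.07×(0−128) = 128 − 8.96 = 119.04 → 119
  → #000077

#606080, #000077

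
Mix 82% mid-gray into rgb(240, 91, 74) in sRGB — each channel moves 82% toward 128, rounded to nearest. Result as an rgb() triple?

rgb(148, 121, 118)

An 82% tone moves each channel 82% toward 128:
  R: 240 + 0.82×(128−240) = 240 − 91.84 = 148.16 → 148
  G: 91 + 30.34 = 121.34 → 121
  B: 74 + 0.82×(128−74) = 74 + 44.28 = 118.28 → 118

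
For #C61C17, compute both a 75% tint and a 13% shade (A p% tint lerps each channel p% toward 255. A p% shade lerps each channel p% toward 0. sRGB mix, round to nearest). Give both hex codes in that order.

#C61C17 is rgb(198, 28, 23).
75% tint:
  R: 198 + 42.75 = 240.75 → 241
  G: 28 + 170.25 = 198.25 → 198
  B: 23 + 174 = 197 → 197
  → #F1C6C5
13% shade:
  R: 198 + 0.13×(0−198) = 198 − 25.74 = 172.26 → 172
  G: 28 − 3.64 = 24.36 → 24
  B: 23 + 0.13×(0−23) = 23 − 2.99 = 20.01 → 20
  → #AC1814

#F1C6C5, #AC1814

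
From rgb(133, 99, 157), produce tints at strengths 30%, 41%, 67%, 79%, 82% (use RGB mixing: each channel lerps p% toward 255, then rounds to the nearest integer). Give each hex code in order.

30%: (133 + 36.6 = 169.6→170, 99 + 46.8 = 145.8→146, 157 + 29.4 = 186.4→186) → #AA92BA
41%: (133 + 50.02 = 183.02→183, 99 + 63.96 = 162.96→163, 157 + 40.18 = 197.18→197) → #B7A3C5
67%: (133 + 81.74 = 214.74→215, 99 + 104.52 = 203.52→204, 157 + 65.66 = 222.66→223) → #D7CCDF
79%: (133 + 96.38 = 229.38→229, 99 + 123.24 = 222.24→222, 157 + 77.42 = 234.42→234) → #E5DEEA
82%: (133 + 100.04 = 233.04→233, 99 + 127.92 = 226.92→227, 157 + 80.36 = 237.36→237) → #E9E3ED

#AA92BA, #B7A3C5, #D7CCDF, #E5DEEA, #E9E3ED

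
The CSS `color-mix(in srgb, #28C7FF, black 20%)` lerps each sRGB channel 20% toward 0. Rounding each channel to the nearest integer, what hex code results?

#209FCC

#28C7FF is rgb(40, 199, 255).
Per channel, c → c + 0.2(0 − c):
  R: 40 − 8 = 32 → 32
  G: 199 + 0.2×(0−199) = 199 − 39.8 = 159.2 → 159
  B: 255 + 0.2×(0−255) = 255 − 51 = 204 → 204
rgb(32, 159, 204) = #209FCC.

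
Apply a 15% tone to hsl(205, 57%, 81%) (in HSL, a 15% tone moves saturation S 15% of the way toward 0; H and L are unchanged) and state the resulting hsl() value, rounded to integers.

S moves 15% from 57 toward 0: 57 − 8.55 = 48.45 → 48.
H and L are unchanged.

hsl(205, 48%, 81%)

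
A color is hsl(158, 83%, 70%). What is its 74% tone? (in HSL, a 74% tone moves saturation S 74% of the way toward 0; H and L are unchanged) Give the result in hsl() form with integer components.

hsl(158, 22%, 70%)

S moves 74% from 83 toward 0: 83 − 61.42 = 21.58 → 22.
H and L are unchanged.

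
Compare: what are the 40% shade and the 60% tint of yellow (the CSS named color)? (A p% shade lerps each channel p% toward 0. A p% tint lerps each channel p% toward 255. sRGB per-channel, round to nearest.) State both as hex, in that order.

#999900, #FFFF99

CSS yellow is rgb(255, 255, 0).
40% shade:
  R: 255 − 102 = 153 → 153
  G: 255 + 0.4×(0−255) = 255 − 102 = 153 → 153
  B: 0 + 0.4×(0−0) = 0 + 0 = 0 → 0
  → #999900
60% tint:
  R: 255 + 0.6×(255−255) = 255 + 0 = 255 → 255
  G: 255 + 0.6×(255−255) = 255 + 0 = 255 → 255
  B: 0 + 0.6×(255−0) = 0 + 153 = 153 → 153
  → #FFFF99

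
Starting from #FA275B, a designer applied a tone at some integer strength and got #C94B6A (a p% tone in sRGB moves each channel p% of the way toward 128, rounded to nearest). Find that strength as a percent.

40%

#FA275B is rgb(250, 39, 91); #C94B6A is rgb(201, 75, 106).
On the R channel (widest range): 201 ≈ 250 + (p/100)(128 − 250), so p ≈ 100×(201 − 250)/(128 − 250) = -4900/-122 = 40.16.
p = 40 reproduces all three channels after rounding.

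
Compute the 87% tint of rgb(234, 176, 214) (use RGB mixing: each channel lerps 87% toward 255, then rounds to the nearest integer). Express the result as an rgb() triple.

An 87% tint moves each channel 87% toward 255:
  R: 234 + 0.87×(255−234) = 234 + 18.27 = 252.27 → 252
  G: 176 + 68.73 = 244.73 → 245
  B: 214 + 35.67 = 249.67 → 250

rgb(252, 245, 250)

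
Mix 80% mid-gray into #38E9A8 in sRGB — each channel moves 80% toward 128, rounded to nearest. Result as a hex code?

#38E9A8 is rgb(56, 233, 168).
Per channel, c → c + 0.8(128 − c):
  R: 56 + 0.8×(128−56) = 56 + 57.6 = 113.6 → 114
  G: 233 + 0.8×(128−233) = 233 − 84 = 149 → 149
  B: 168 + 0.8×(128−168) = 168 − 32 = 136 → 136
rgb(114, 149, 136) = #729588.

#729588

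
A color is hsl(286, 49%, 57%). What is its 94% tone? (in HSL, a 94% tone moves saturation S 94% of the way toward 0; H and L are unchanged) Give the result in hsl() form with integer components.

hsl(286, 3%, 57%)

S moves 94% from 49 toward 0: 49 − 46.06 = 2.94 → 3.
H and L are unchanged.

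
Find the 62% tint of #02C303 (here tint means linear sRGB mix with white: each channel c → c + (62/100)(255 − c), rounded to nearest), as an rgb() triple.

rgb(159, 232, 159)

#02C303 is rgb(2, 195, 3).
Lerp each channel 62% toward 255:
  R: 2 + 156.86 = 158.86 → 159
  G: 195 + 0.62×(255−195) = 195 + 37.2 = 232.2 → 232
  B: 3 + 0.62×(255−3) = 3 + 156.24 = 159.24 → 159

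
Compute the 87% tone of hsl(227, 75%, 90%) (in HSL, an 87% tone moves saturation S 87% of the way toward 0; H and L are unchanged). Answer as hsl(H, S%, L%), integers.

S moves 87% from 75 toward 0: 75 − 65.25 = 9.75 → 10.
H and L are unchanged.

hsl(227, 10%, 90%)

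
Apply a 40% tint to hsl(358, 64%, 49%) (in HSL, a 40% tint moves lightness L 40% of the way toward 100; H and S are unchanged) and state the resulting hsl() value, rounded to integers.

L moves 40% from 49 toward 100: 49 + 20.4 = 69.4 → 69.
H and S are unchanged.

hsl(358, 64%, 69%)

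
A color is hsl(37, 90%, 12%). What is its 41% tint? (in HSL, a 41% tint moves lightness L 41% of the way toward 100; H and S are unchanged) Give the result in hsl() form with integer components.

L moves 41% from 12 toward 100: 12 + 36.08 = 48.08 → 48.
H and S are unchanged.

hsl(37, 90%, 48%)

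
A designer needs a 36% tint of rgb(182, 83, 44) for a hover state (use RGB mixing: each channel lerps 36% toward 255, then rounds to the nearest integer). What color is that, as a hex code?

#D09178

A 36% tint moves each channel 36% toward 255:
  R: 182 + 0.36×(255−182) = 182 + 26.28 = 208.28 → 208
  G: 83 + 0.36×(255−83) = 83 + 61.92 = 144.92 → 145
  B: 44 + 0.36×(255−44) = 44 + 75.96 = 119.96 → 120
rgb(208, 145, 120) = #D09178.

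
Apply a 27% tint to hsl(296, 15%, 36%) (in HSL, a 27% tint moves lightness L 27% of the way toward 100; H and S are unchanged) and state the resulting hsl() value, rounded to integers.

L moves 27% from 36 toward 100: 36 + 17.28 = 53.28 → 53.
H and S are unchanged.

hsl(296, 15%, 53%)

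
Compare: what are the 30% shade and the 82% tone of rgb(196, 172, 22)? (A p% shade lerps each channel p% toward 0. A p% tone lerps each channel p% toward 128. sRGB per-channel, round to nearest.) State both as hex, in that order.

#89780F, #8C886D

30% shade:
  R: 196 + 0.3×(0−196) = 196 − 58.8 = 137.2 → 137
  G: 172 − 51.6 = 120.4 → 120
  B: 22 + 0.3×(0−22) = 22 − 6.6 = 15.4 → 15
  → #89780F
82% tone:
  R: 196 + 0.82×(128−196) = 196 − 55.76 = 140.24 → 140
  G: 172 + 0.82×(128−172) = 172 − 36.08 = 135.92 → 136
  B: 22 + 0.82×(128−22) = 22 + 86.92 = 108.92 → 109
  → #8C886D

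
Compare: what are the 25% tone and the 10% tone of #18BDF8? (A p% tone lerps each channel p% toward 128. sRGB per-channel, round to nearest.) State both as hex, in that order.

#18BDF8 is rgb(24, 189, 248).
25% tone:
  R: 24 + 26 = 50 → 50
  G: 189 + 0.25×(128−189) = 189 − 15.25 = 173.75 → 174
  B: 248 − 30 = 218 → 218
  → #32AEDA
10% tone:
  R: 24 + 10.4 = 34.4 → 34
  G: 189 + 0.1×(128−189) = 189 − 6.1 = 182.9 → 183
  B: 248 − 12 = 236 → 236
  → #22B7EC

#32AEDA, #22B7EC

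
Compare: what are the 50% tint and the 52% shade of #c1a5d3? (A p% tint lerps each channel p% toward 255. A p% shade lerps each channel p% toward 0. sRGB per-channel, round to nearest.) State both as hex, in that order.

#e0d2e9, #5d4f65

#c1a5d3 is rgb(193, 165, 211).
50% tint:
  R: 193 + 31 = 224 → 224
  G: 165 + 45 = 210 → 210
  B: 211 + 0.5×(255−211) = 211 + 22 = 233 → 233
  → #e0d2e9
52% shade:
  R: 193 + 0.52×(0−193) = 193 − 100.36 = 92.64 → 93
  G: 165 − 85.8 = 79.2 → 79
  B: 211 + 0.52×(0−211) = 211 − 109.72 = 101.28 → 101
  → #5d4f65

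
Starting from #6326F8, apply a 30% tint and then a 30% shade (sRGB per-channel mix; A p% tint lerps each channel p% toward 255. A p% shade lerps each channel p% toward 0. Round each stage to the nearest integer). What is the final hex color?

#6326F8 is rgb(99, 38, 248).
Per channel, c → c + 0.3(255 − c):
  R: 99 + 0.3×(255−99) = 99 + 46.8 = 145.8 → 146
  G: 38 + 0.3×(255−38) = 38 + 65.1 = 103.1 → 103
  B: 248 + 0.3×(255−248) = 248 + 2.1 = 250.1 → 250
After the tint: rgb(146, 103, 250) = #9267FA.
Per channel, c → c + 0.3(0 − c):
  R: 146 + 0.3×(0−146) = 146 − 43.8 = 102.2 → 102
  G: 103 − 30.9 = 72.1 → 72
  B: 250 − 75 = 175 → 175
rgb(102, 72, 175) = #6648AF.

#6648AF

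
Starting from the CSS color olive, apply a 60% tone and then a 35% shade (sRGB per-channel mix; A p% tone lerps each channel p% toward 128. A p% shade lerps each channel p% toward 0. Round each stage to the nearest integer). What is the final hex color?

#535332

CSS olive is rgb(128, 128, 0).
Lerp each channel 60% toward 128:
  R: 128 + 0.6×(128−128) = 128 + 0 = 128 → 128
  G: 128 + 0 = 128 → 128
  B: 0 + 0.6×(128−0) = 0 + 76.8 = 76.8 → 77
After the tone: rgb(128, 128, 77) = #80804D.
Lerp each channel 35% toward 0:
  R: 128 + 0.35×(0−128) = 128 − 44.8 = 83.2 → 83
  G: 128 + 0.35×(0−128) = 128 − 44.8 = 83.2 → 83
  B: 77 + 0.35×(0−77) = 77 − 26.95 = 50.05 → 50
rgb(83, 83, 50) = #535332.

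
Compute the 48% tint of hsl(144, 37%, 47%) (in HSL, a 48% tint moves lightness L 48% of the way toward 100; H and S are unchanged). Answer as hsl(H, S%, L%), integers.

hsl(144, 37%, 72%)

L moves 48% from 47 toward 100: 47 + 25.44 = 72.44 → 72.
H and S are unchanged.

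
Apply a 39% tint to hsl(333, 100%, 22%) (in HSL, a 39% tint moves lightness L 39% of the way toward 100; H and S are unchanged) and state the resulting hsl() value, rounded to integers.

hsl(333, 100%, 52%)

L moves 39% from 22 toward 100: 22 + 30.42 = 52.42 → 52.
H and S are unchanged.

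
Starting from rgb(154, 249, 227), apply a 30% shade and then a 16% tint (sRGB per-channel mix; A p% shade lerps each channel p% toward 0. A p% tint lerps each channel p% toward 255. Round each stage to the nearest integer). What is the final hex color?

#84BBAE

Lerp each channel 30% toward 0:
  R: 154 + 0.3×(0−154) = 154 − 46.2 = 107.8 → 108
  G: 249 + 0.3×(0−249) = 249 − 74.7 = 174.3 → 174
  B: 227 + 0.3×(0−227) = 227 − 68.1 = 158.9 → 159
After the shade: rgb(108, 174, 159) = #6CAE9F.
A 16% tint moves each channel 16% toward 255:
  R: 108 + 23.52 = 131.52 → 132
  G: 174 + 12.96 = 186.96 → 187
  B: 159 + 15.36 = 174.36 → 174
rgb(132, 187, 174) = #84BBAE.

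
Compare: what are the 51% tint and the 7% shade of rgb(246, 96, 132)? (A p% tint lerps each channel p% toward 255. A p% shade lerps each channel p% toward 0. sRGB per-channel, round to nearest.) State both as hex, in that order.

#FBB1C3, #E5597B

51% tint:
  R: 246 + 0.51×(255−246) = 246 + 4.59 = 250.59 → 251
  G: 96 + 81.09 = 177.09 → 177
  B: 132 + 62.73 = 194.73 → 195
  → #FBB1C3
7% shade:
  R: 246 − 17.22 = 228.78 → 229
  G: 96 + 0.07×(0−96) = 96 − 6.72 = 89.28 → 89
  B: 132 + 0.07×(0−132) = 132 − 9.24 = 122.76 → 123
  → #E5597B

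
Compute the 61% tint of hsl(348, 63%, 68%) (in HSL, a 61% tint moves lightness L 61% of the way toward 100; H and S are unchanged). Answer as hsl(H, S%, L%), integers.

L moves 61% from 68 toward 100: 68 + 19.52 = 87.52 → 88.
H and S are unchanged.

hsl(348, 63%, 88%)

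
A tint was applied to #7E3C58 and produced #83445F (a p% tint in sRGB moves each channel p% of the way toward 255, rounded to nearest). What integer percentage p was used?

#7E3C58 is rgb(126, 60, 88); #83445F is rgb(131, 68, 95).
On the G channel (widest range): 68 ≈ 60 + (p/100)(255 − 60), so p ≈ 100×(68 − 60)/(255 − 60) = 800/195 = 4.10.
p = 4 reproduces all three channels after rounding.

4%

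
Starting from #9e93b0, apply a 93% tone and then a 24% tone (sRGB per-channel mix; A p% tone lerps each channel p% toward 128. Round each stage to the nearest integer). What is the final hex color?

#9e93b0 is rgb(158, 147, 176).
Per channel, c → c + 0.93(128 − c):
  R: 158 + 0.93×(128−158) = 158 − 27.9 = 130.1 → 130
  G: 147 − 17.67 = 129.33 → 129
  B: 176 + 0.93×(128−176) = 176 − 44.64 = 131.36 → 131
After the tone: rgb(130, 129, 131) = #828183.
Lerp each channel 24% toward 128:
  R: 130 + 0.24×(128−130) = 130 − 0.48 = 129.52 → 130
  G: 129 + 0.24×(128−129) = 129 − 0.24 = 128.76 → 129
  B: 131 + 0.24×(128−131) = 131 − 0.72 = 130.28 → 130
rgb(130, 129, 130) = #828182.

#828182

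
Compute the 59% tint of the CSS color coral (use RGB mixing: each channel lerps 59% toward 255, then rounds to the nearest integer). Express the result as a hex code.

CSS coral is rgb(255, 127, 80).
Lerp each channel 59% toward 255:
  R: 255 + 0.59×(255−255) = 255 + 0 = 255 → 255
  G: 127 + 75.52 = 202.52 → 203
  B: 80 + 103.25 = 183.25 → 183
rgb(255, 203, 183) = #FFCBB7.

#FFCBB7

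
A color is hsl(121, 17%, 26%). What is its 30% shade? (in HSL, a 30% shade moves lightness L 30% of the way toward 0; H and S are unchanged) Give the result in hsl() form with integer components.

L moves 30% from 26 toward 0: 26 − 7.8 = 18.2 → 18.
H and S are unchanged.

hsl(121, 17%, 18%)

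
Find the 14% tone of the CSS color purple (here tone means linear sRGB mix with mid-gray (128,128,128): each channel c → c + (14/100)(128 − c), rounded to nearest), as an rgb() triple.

rgb(128, 18, 128)

CSS purple is rgb(128, 0, 128).
Per channel, c → c + 0.14(128 − c):
  R: 128 + 0.14×(128−128) = 128 + 0 = 128 → 128
  G: 0 + 0.14×(128−0) = 0 + 17.92 = 17.92 → 18
  B: 128 + 0 = 128 → 128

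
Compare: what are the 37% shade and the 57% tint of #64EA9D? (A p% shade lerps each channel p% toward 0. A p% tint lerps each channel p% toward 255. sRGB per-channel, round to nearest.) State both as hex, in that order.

#3F9363, #BCF6D5

#64EA9D is rgb(100, 234, 157).
37% shade:
  R: 100 − 37 = 63 → 63
  G: 234 − 86.58 = 147.42 → 147
  B: 157 + 0.37×(0−157) = 157 − 58.09 = 98.91 → 99
  → #3F9363
57% tint:
  R: 100 + 0.57×(255−100) = 100 + 88.35 = 188.35 → 188
  G: 234 + 0.57×(255−234) = 234 + 11.97 = 245.97 → 246
  B: 157 + 55.86 = 212.86 → 213
  → #BCF6D5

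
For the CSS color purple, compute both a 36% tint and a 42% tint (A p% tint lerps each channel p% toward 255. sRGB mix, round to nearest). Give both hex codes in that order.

#AE5CAE, #B56BB5

CSS purple is rgb(128, 0, 128).
36% tint:
  R: 128 + 0.36×(255−128) = 128 + 45.72 = 173.72 → 174
  G: 0 + 91.8 = 91.8 → 92
  B: 128 + 0.36×(255−128) = 128 + 45.72 = 173.72 → 174
  → #AE5CAE
42% tint:
  R: 128 + 53.34 = 181.34 → 181
  G: 0 + 0.42×(255−0) = 0 + 107.1 = 107.1 → 107
  B: 128 + 0.42×(255−128) = 128 + 53.34 = 181.34 → 181
  → #B56BB5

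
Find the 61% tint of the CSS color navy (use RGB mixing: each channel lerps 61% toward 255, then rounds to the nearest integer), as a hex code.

#9c9ccd

CSS navy is rgb(0, 0, 128).
Lerp each channel 61% toward 255:
  R: 0 + 155.55 = 155.55 → 156
  G: 0 + 0.61×(255−0) = 0 + 155.55 = 155.55 → 156
  B: 128 + 0.61×(255−128) = 128 + 77.47 = 205.47 → 205
rgb(156, 156, 205) = #9c9ccd.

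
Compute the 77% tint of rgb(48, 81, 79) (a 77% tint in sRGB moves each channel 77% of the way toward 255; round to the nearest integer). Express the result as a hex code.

#CFD7D7

A 77% tint moves each channel 77% toward 255:
  R: 48 + 0.77×(255−48) = 48 + 159.39 = 207.39 → 207
  G: 81 + 0.77×(255−81) = 81 + 133.98 = 214.98 → 215
  B: 79 + 135.52 = 214.52 → 215
rgb(207, 215, 215) = #CFD7D7.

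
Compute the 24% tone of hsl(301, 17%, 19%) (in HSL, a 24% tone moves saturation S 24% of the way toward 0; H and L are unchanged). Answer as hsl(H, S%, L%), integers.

hsl(301, 13%, 19%)

S moves 24% from 17 toward 0: 17 − 4.08 = 12.92 → 13.
H and L are unchanged.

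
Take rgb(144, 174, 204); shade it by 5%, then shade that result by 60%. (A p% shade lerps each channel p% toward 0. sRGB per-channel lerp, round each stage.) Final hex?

Lerp each channel 5% toward 0:
  R: 144 − 7.2 = 136.8 → 137
  G: 174 − 8.7 = 165.3 → 165
  B: 204 + 0.05×(0−204) = 204 − 10.2 = 193.8 → 194
After the shade: rgb(137, 165, 194) = #89a5c2.
Per channel, c → c + 0.6(0 − c):
  R: 137 + 0.6×(0−137) = 137 − 82.2 = 54.8 → 55
  G: 165 − 99 = 66 → 66
  B: 194 + 0.6×(0−194) = 194 − 116.4 = 77.6 → 78
rgb(55, 66, 78) = #37424e.

#37424e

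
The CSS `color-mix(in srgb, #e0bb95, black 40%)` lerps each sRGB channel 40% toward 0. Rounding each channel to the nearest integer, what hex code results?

#e0bb95 is rgb(224, 187, 149).
A 40% shade moves each channel 40% toward 0:
  R: 224 + 0.4×(0−224) = 224 − 89.6 = 134.4 → 134
  G: 187 + 0.4×(0−187) = 187 − 74.8 = 112.2 → 112
  B: 149 − 59.6 = 89.4 → 89
rgb(134, 112, 89) = #867059.

#867059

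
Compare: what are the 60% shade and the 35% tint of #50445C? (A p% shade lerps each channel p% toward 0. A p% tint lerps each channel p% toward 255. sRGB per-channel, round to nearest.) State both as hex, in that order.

#201B25, #8D8595

#50445C is rgb(80, 68, 92).
60% shade:
  R: 80 − 48 = 32 → 32
  G: 68 + 0.6×(0−68) = 68 − 40.8 = 27.2 → 27
  B: 92 + 0.6×(0−92) = 92 − 55.2 = 36.8 → 37
  → #201B25
35% tint:
  R: 80 + 0.35×(255−80) = 80 + 61.25 = 141.25 → 141
  G: 68 + 65.45 = 133.45 → 133
  B: 92 + 57.05 = 149.05 → 149
  → #8D8595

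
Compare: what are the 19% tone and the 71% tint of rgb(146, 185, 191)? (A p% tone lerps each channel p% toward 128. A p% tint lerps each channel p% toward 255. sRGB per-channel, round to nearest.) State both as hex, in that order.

19% tone:
  R: 146 + 0.19×(128−146) = 146 − 3.42 = 142.58 → 143
  G: 185 + 0.19×(128−185) = 185 − 10.83 = 174.17 → 174
  B: 191 − 11.97 = 179.03 → 179
  → #8faeb3
71% tint:
  R: 146 + 77.39 = 223.39 → 223
  G: 185 + 49.7 = 234.7 → 235
  B: 191 + 0.71×(255−191) = 191 + 45.44 = 236.44 → 236
  → #dfebec

#8faeb3, #dfebec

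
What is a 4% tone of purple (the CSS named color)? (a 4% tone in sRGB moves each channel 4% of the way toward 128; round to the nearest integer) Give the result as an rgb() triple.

CSS purple is rgb(128, 0, 128).
Lerp each channel 4% toward 128:
  R: 128 + 0.04×(128−128) = 128 + 0 = 128 → 128
  G: 0 + 0.04×(128−0) = 0 + 5.12 = 5.12 → 5
  B: 128 + 0.04×(128−128) = 128 + 0 = 128 → 128

rgb(128, 5, 128)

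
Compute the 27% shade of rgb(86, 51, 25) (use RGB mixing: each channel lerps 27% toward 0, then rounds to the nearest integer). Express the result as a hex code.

Lerp each channel 27% toward 0:
  R: 86 − 23.22 = 62.78 → 63
  G: 51 + 0.27×(0−51) = 51 − 13.77 = 37.23 → 37
  B: 25 + 0.27×(0−25) = 25 − 6.75 = 18.25 → 18
rgb(63, 37, 18) = #3F2512.

#3F2512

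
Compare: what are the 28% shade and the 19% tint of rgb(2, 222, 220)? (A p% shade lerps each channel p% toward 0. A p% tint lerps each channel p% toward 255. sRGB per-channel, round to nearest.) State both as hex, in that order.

#01A09E, #32E4E3

28% shade:
  R: 2 + 0.28×(0−2) = 2 − 0.56 = 1.44 → 1
  G: 222 + 0.28×(0−222) = 222 − 62.16 = 159.84 → 160
  B: 220 + 0.28×(0−220) = 220 − 61.6 = 158.4 → 158
  → #01A09E
19% tint:
  R: 2 + 48.07 = 50.07 → 50
  G: 222 + 6.27 = 228.27 → 228
  B: 220 + 6.65 = 226.65 → 227
  → #32E4E3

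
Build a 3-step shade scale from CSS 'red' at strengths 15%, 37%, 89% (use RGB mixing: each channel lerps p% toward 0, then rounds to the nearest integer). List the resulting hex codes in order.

#D90000, #A10000, #1C0000

CSS red is rgb(255, 0, 0).
15%: (255 − 38.25 = 216.75→217, 0→0, 0→0) → #D90000
37%: (255 − 94.35 = 160.65→161, 0→0, 0→0) → #A10000
89%: (255 − 226.95 = 28.05→28, 0→0, 0→0) → #1C0000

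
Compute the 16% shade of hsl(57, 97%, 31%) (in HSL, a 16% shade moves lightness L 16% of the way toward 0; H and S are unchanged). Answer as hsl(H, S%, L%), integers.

hsl(57, 97%, 26%)

L moves 16% from 31 toward 0: 31 − 4.96 = 26.04 → 26.
H and S are unchanged.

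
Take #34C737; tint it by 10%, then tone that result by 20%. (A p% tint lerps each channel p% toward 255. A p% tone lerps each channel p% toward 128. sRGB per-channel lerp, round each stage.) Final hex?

#53BE56

#34C737 is rgb(52, 199, 55).
A 10% tint moves each channel 10% toward 255:
  R: 52 + 0.1×(255−52) = 52 + 20.3 = 72.3 → 72
  G: 199 + 5.6 = 204.6 → 205
  B: 55 + 0.1×(255−55) = 55 + 20 = 75 → 75
After the tint: rgb(72, 205, 75) = #48CD4B.
Lerp each channel 20% toward 128:
  R: 72 + 11.2 = 83.2 → 83
  G: 205 + 0.2×(128−205) = 205 − 15.4 = 189.6 → 190
  B: 75 + 10.6 = 85.6 → 86
rgb(83, 190, 86) = #53BE56.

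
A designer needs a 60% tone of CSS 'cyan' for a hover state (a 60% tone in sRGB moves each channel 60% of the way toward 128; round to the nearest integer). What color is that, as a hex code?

CSS cyan is rgb(0, 255, 255).
Per channel, c → c + 0.6(128 − c):
  R: 0 + 0.6×(128−0) = 0 + 76.8 = 76.8 → 77
  G: 255 + 0.6×(128−255) = 255 − 76.2 = 178.8 → 179
  B: 255 − 76.2 = 178.8 → 179
rgb(77, 179, 179) = #4db3b3.

#4db3b3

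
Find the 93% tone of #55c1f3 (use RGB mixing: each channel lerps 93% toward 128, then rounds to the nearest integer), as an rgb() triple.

#55c1f3 is rgb(85, 193, 243).
A 93% tone moves each channel 93% toward 128:
  R: 85 + 39.99 = 124.99 → 125
  G: 193 − 60.45 = 132.55 → 133
  B: 243 + 0.93×(128−243) = 243 − 106.95 = 136.05 → 136

rgb(125, 133, 136)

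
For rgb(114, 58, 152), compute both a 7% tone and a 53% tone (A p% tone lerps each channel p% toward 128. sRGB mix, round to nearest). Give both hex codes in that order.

#733F96, #795F8B

7% tone:
  R: 114 + 0.98 = 114.98 → 115
  G: 58 + 0.07×(128−58) = 58 + 4.9 = 62.9 → 63
  B: 152 + 0.07×(128−152) = 152 − 1.68 = 150.32 → 150
  → #733F96
53% tone:
  R: 114 + 7.42 = 121.42 → 121
  G: 58 + 0.53×(128−58) = 58 + 37.1 = 95.1 → 95
  B: 152 + 0.53×(128−152) = 152 − 12.72 = 139.28 → 139
  → #795F8B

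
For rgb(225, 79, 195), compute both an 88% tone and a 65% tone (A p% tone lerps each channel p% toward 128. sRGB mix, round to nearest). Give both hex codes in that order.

#8c7a88, #a26f97

88% tone:
  R: 225 + 0.88×(128−225) = 225 − 85.36 = 139.64 → 140
  G: 79 + 43.12 = 122.12 → 122
  B: 195 + 0.88×(128−195) = 195 − 58.96 = 136.04 → 136
  → #8c7a88
65% tone:
  R: 225 + 0.65×(128−225) = 225 − 63.05 = 161.95 → 162
  G: 79 + 0.65×(128−79) = 79 + 31.85 = 110.85 → 111
  B: 195 + 0.65×(128−195) = 195 − 43.55 = 151.45 → 151
  → #a26f97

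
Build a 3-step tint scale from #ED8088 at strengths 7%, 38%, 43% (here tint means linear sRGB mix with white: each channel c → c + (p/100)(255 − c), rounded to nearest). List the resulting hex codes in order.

#ED8088 is rgb(237, 128, 136).
7%: (237 + 1.26 = 238.26→238, 128 + 8.89 = 136.89→137, 136 + 8.33 = 144.33→144) → #EE8990
38%: (237 + 6.84 = 243.84→244, 128 + 48.26 = 176.26→176, 136 + 45.22 = 181.22→181) → #F4B0B5
43%: (237 + 7.74 = 244.74→245, 128 + 54.61 = 182.61→183, 136 + 51.17 = 187.17→187) → #F5B7BB

#EE8990, #F4B0B5, #F5B7BB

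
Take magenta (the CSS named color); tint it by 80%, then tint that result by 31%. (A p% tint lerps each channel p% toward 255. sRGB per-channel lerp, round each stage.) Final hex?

#ffdcff

CSS magenta is rgb(255, 0, 255).
An 80% tint moves each channel 80% toward 255:
  R: 255 + 0.8×(255−255) = 255 + 0 = 255 → 255
  G: 0 + 0.8×(255−0) = 0 + 204 = 204 → 204
  B: 255 + 0.8×(255−255) = 255 + 0 = 255 → 255
After the tint: rgb(255, 204, 255) = #ffccff.
Lerp each channel 31% toward 255:
  R: 255 + 0 = 255 → 255
  G: 204 + 0.31×(255−204) = 204 + 15.81 = 219.81 → 220
  B: 255 + 0 = 255 → 255
rgb(255, 220, 255) = #ffdcff.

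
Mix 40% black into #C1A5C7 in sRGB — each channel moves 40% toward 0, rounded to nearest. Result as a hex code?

#C1A5C7 is rgb(193, 165, 199).
Per channel, c → c + 0.4(0 − c):
  R: 193 + 0.4×(0−193) = 193 − 77.2 = 115.8 → 116
  G: 165 + 0.4×(0−165) = 165 − 66 = 99 → 99
  B: 199 + 0.4×(0−199) = 199 − 79.6 = 119.4 → 119
rgb(116, 99, 119) = #746377.

#746377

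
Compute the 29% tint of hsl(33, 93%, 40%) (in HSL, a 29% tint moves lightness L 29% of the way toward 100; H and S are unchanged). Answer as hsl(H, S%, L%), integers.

hsl(33, 93%, 57%)

L moves 29% from 40 toward 100: 40 + 17.4 = 57.4 → 57.
H and S are unchanged.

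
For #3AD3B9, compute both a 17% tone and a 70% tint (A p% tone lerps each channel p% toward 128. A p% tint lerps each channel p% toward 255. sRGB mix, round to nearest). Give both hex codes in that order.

#3AD3B9 is rgb(58, 211, 185).
17% tone:
  R: 58 + 0.17×(128−58) = 58 + 11.9 = 69.9 → 70
  G: 211 − 14.11 = 196.89 → 197
  B: 185 + 0.17×(128−185) = 185 − 9.69 = 175.31 → 175
  → #46C5AF
70% tint:
  R: 58 + 137.9 = 195.9 → 196
  G: 211 + 0.7×(255−211) = 211 + 30.8 = 241.8 → 242
  B: 185 + 0.7×(255−185) = 185 + 49 = 234 → 234
  → #C4F2EA

#46C5AF, #C4F2EA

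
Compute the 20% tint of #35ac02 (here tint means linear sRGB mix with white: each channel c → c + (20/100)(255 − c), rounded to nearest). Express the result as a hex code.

#35ac02 is rgb(53, 172, 2).
A 20% tint moves each channel 20% toward 255:
  R: 53 + 0.2×(255−53) = 53 + 40.4 = 93.4 → 93
  G: 172 + 16.6 = 188.6 → 189
  B: 2 + 50.6 = 52.6 → 53
rgb(93, 189, 53) = #5dbd35.

#5dbd35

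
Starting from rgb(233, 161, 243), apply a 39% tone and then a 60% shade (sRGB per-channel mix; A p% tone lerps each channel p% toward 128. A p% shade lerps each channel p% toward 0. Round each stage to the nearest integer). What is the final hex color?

Per channel, c → c + 0.39(128 − c):
  R: 233 + 0.39×(128−233) = 233 − 40.95 = 192.05 → 192
  G: 161 − 12.87 = 148.13 → 148
  B: 243 − 44.85 = 198.15 → 198
After the tone: rgb(192, 148, 198) = #C094C6.
Lerp each channel 60% toward 0:
  R: 192 + 0.6×(0−192) = 192 − 115.2 = 76.8 → 77
  G: 148 − 88.8 = 59.2 → 59
  B: 198 + 0.6×(0−198) = 198 − 118.8 = 79.2 → 79
rgb(77, 59, 79) = #4D3B4F.

#4D3B4F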